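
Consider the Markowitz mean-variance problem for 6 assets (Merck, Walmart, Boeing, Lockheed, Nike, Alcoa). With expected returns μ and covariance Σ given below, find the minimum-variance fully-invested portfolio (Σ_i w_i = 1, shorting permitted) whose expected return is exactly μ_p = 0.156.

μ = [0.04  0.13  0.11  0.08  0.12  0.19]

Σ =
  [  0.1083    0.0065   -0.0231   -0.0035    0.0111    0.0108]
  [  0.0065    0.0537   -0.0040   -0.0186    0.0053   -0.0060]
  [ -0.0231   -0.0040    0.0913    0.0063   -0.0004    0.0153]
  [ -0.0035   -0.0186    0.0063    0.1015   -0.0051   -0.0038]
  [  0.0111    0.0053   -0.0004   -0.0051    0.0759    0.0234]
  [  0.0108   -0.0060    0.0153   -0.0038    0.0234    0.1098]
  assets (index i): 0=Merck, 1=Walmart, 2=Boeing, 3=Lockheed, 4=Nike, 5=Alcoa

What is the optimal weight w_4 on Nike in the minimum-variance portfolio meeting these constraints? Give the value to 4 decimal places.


g=Σ⁻¹μ = [0.1969  3.0394  1.0311  1.3949  0.9524  1.5788]
h=Σ⁻¹𝟙 = [9.3640  23.1608  12.3398  14.3543  9.2914  6.2492]
a=μᵀg=1.042267  b=𝟙ᵀg=8.193494  c=𝟙ᵀh=74.759400  D=ac−b²=10.785925
λ₁=(c·0.156−b)/D = (74.759400·0.156−8.193494)/10.785925 = 0.321620
λ₂=(a−b·0.156)/D = (1.042267−8.193494·0.156)/10.785925 = -0.021873
w* = 0.321620·g + -0.021873·h:
  w_0 = 0.321620·0.1969 + -0.021873·9.3640 = -0.1415  (Merck)
  w_1 = 0.321620·3.0394 + -0.021873·23.1608 = 0.4709  (Walmart)
  w_2 = 0.321620·1.0311 + -0.021873·12.3398 = 0.0617  (Boeing)
  w_3 = 0.321620·1.3949 + -0.021873·14.3543 = 0.1347  (Lockheed)
  w_4 = 0.321620·0.9524 + -0.021873·9.2914 = 0.1031  (Nike)
  w_5 = 0.321620·1.5788 + -0.021873·6.2492 = 0.3711  (Alcoa)
Σw_i=1.0000  μᵀw=0.1560
σ²=wᵀΣw=λ₁·μ_p+λ₂ = 0.321620·0.156 + -0.021873 = 0.028300 ≈ 0.0283

0.1031


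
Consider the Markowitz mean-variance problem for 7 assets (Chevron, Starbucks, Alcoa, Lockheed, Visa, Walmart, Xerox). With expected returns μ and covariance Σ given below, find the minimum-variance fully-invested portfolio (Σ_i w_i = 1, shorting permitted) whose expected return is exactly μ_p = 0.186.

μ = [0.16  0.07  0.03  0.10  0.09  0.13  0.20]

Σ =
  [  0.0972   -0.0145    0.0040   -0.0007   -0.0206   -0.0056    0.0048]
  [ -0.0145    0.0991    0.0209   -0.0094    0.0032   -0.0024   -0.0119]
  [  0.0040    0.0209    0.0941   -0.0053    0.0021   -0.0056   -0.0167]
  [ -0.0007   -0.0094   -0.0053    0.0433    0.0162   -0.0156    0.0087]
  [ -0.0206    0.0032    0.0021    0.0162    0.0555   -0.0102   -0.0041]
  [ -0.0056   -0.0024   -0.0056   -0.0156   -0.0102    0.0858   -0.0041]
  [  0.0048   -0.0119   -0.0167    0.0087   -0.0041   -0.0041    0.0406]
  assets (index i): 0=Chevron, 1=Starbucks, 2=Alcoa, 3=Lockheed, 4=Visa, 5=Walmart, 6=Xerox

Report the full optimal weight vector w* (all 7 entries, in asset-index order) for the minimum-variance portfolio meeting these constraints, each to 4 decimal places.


0.1866  0.0447  -0.0823  -0.1163  0.1505  0.1398  0.6769

u=Σ⁻¹μ = [2.3214  1.6403  1.0690  1.5879  2.8049  2.6810  5.7859]
v=Σ⁻¹𝟙 = [16.6811  15.2692  14.4051  21.1588  23.1514  22.2928  33.1143]
a=μᵀu=2.435251  b=𝟙ᵀu=17.890388  c=𝟙ᵀv=146.072599  D=ac−b²=35.657451
λ₁=(c·0.186−b)/D = (146.072599·0.186−17.890388)/35.657451 = 0.260229
λ₂=(a−b·0.186)/D = (2.435251−17.890388·0.186)/35.657451 = -0.025026
w* = 0.260229·u + -0.025026·v:
  w_0 = 0.260229·2.3214 + -0.025026·16.6811 = 0.1866  (Chevron)
  w_1 = 0.260229·1.6403 + -0.025026·15.2692 = 0.0447  (Starbucks)
  w_2 = 0.260229·1.0690 + -0.025026·14.4051 = -0.0823  (Alcoa)
  w_3 = 0.260229·1.5879 + -0.025026·21.1588 = -0.1163  (Lockheed)
  w_4 = 0.260229·2.8049 + -0.025026·23.1514 = 0.1505  (Visa)
  w_5 = 0.260229·2.6810 + -0.025026·22.2928 = 0.1398  (Walmart)
  w_6 = 0.260229·5.7859 + -0.025026·33.1143 = 0.6769  (Xerox)
Σw_i=1.0000  μᵀw=0.1860
σ²=wᵀΣw=λ₁·μ_p+λ₂ = 0.260229·0.186 + -0.025026 = 0.023377 ≈ 0.0234


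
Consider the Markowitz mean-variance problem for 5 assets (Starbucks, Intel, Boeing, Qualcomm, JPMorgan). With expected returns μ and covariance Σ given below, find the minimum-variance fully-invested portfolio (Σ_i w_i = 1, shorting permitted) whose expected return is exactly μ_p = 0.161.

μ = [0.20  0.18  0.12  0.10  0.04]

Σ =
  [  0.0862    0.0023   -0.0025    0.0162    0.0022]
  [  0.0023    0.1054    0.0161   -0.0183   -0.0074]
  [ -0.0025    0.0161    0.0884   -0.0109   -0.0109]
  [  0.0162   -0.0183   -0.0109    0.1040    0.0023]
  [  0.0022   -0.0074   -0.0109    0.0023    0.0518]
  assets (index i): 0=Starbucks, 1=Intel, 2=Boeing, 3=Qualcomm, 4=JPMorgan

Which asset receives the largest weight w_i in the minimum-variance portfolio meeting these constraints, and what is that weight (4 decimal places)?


Starbucks (0.3766)

p=Σ⁻¹μ = [2.0857  1.7176  1.3785  1.0574  1.1721]
q=Σ⁻¹𝟙 = [9.0595  10.7022  13.7981  11.0279  22.8629]
a=μᵀp=1.044357  b=𝟙ᵀp=7.411376  c=𝟙ᵀq=67.450645  D=ac−b²=15.514088
λ₁=(c·0.161−b)/D = (67.450645·0.161−7.411376)/15.514088 = 0.222261
λ₂=(a−b·0.161)/D = (1.044357−7.411376·0.161)/15.514088 = -0.009596
w* = 0.222261·p + -0.009596·q:
  w_0 = 0.222261·2.0857 + -0.009596·9.0595 = 0.3766  (Starbucks)
  w_1 = 0.222261·1.7176 + -0.009596·10.7022 = 0.2791  (Intel)
  w_2 = 0.222261·1.3785 + -0.009596·13.7981 = 0.1740  (Boeing)
  w_3 = 0.222261·1.0574 + -0.009596·11.0279 = 0.1292  (Qualcomm)
  w_4 = 0.222261·1.1721 + -0.009596·22.8629 = 0.0411  (JPMorgan)
Σw_i=1.0000  μᵀw=0.1610
σ²=wᵀΣw=λ₁·μ_p+λ₂ = 0.222261·0.161 + -0.009596 = 0.026188 ≈ 0.0262


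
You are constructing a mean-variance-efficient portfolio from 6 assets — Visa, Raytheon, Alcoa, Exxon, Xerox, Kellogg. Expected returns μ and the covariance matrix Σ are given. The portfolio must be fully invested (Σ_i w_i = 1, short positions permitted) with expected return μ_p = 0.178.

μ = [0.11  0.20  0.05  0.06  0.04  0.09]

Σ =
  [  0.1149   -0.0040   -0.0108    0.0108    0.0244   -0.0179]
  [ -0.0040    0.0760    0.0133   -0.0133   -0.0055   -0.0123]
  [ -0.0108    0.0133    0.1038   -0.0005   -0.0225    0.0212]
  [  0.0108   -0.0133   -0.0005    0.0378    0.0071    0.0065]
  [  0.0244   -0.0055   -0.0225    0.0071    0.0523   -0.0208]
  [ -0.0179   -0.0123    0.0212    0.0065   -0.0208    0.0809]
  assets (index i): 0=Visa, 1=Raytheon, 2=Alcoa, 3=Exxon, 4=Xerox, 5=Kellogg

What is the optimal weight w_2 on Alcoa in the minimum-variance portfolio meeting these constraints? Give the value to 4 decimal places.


x=Σ⁻¹μ = [0.9469  3.4337  0.0051  1.9529  1.2160  1.9985]
y=Σ⁻¹𝟙 = [5.2680  21.0742  9.5949  24.0118  27.4394  19.3419]
a=μᵀx=1.136838  b=𝟙ᵀx=9.553126  c=𝟙ᵀy=106.730300  D=ac−b²=30.072815
λ₁=(c·0.178−b)/D = (106.730300·0.178−9.553126)/30.072815 = 0.314067
λ₂=(a−b·0.178)/D = (1.136838−9.553126·0.178)/30.072815 = -0.018742
w* = 0.314067·x + -0.018742·y:
  w_0 = 0.314067·0.9469 + -0.018742·5.2680 = 0.1987  (Visa)
  w_1 = 0.314067·3.4337 + -0.018742·21.0742 = 0.6835  (Raytheon)
  w_2 = 0.314067·0.0051 + -0.018742·9.5949 = -0.1782  (Alcoa)
  w_3 = 0.314067·1.9529 + -0.018742·24.0118 = 0.1633  (Exxon)
  w_4 = 0.314067·1.2160 + -0.018742·27.4394 = -0.1324  (Xerox)
  w_5 = 0.314067·1.9985 + -0.018742·19.3419 = 0.2651  (Kellogg)
Σw_i=1.0000  μᵀw=0.1780
σ²=wᵀΣw=λ₁·μ_p+λ₂ = 0.314067·0.178 + -0.018742 = 0.037162 ≈ 0.0372

-0.1782


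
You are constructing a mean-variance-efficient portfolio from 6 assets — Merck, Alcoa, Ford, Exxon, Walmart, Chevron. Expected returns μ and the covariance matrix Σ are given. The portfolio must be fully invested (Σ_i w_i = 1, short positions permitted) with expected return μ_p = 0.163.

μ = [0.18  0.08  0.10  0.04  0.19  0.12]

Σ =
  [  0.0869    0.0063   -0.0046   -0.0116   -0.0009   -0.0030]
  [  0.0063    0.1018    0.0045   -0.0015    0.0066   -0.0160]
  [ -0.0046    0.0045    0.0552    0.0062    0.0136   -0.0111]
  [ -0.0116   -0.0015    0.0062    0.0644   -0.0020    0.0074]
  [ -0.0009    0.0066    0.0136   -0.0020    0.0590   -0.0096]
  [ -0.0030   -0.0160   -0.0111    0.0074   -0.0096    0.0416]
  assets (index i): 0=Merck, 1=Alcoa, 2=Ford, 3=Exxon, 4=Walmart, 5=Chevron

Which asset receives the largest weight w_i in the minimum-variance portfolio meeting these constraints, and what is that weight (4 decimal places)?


Walmart (0.3776)

p=Σ⁻¹μ = [2.3556  1.0758  1.9638  0.4476  3.4652  4.7123]
q=Σ⁻¹𝟙 = [14.8104  12.9153  19.9942  12.8453  17.6077  37.1873]
a=μᵀp=1.948217  b=𝟙ᵀp=14.020263  c=𝟙ᵀq=115.360175  D=ac−b²=28.178892
λ₁=(c·0.163−b)/D = (115.360175·0.163−14.020263)/28.178892 = 0.169753
λ₂=(a−b·0.163)/D = (1.948217−14.020263·0.163)/28.178892 = -0.011962
w* = 0.169753·p + -0.011962·q:
  w_0 = 0.169753·2.3556 + -0.011962·14.8104 = 0.2227  (Merck)
  w_1 = 0.169753·1.0758 + -0.011962·12.9153 = 0.0281  (Alcoa)
  w_2 = 0.169753·1.9638 + -0.011962·19.9942 = 0.0942  (Ford)
  w_3 = 0.169753·0.4476 + -0.011962·12.8453 = -0.0777  (Exxon)
  w_4 = 0.169753·3.4652 + -0.011962·17.6077 = 0.3776  (Walmart)
  w_5 = 0.169753·4.7123 + -0.011962·37.1873 = 0.3551  (Chevron)
Σw_i=1.0000  μᵀw=0.1630
σ²=wᵀΣw=λ₁·μ_p+λ₂ = 0.169753·0.163 + -0.011962 = 0.015707 ≈ 0.0157


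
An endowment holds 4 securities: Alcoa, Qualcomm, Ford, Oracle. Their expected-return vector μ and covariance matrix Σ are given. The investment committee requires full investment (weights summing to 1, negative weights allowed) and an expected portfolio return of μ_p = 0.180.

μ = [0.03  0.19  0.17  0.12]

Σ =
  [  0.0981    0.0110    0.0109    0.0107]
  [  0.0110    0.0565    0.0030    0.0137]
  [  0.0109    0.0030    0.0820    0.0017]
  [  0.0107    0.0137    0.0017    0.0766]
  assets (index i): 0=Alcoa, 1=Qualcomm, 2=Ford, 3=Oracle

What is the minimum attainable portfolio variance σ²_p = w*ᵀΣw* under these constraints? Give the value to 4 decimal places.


0.0313

x=Σ⁻¹μ = [-0.3723  3.0816  1.9887  1.0233]
y=Σ⁻¹𝟙 = [6.4537  13.5766  10.6438  9.4889]
a=μᵀx=1.035210  b=𝟙ᵀx=5.721291  c=𝟙ᵀy=40.163073  D=ac−b²=8.844034
λ₁=(c·0.180−b)/D = (40.163073·0.180−5.721291)/8.844034 = 0.170517
λ₂=(a−b·0.180)/D = (1.035210−5.721291·0.180)/8.844034 = 0.000608
w* = 0.170517·x + 0.000608·y:
  w_0 = 0.170517·-0.3723 + 0.000608·6.4537 = -0.0596  (Alcoa)
  w_1 = 0.170517·3.0816 + 0.000608·13.5766 = 0.5337  (Qualcomm)
  w_2 = 0.170517·1.9887 + 0.000608·10.6438 = 0.3456  (Ford)
  w_3 = 0.170517·1.0233 + 0.000608·9.4889 = 0.1803  (Oracle)
Σw_i=1.0000  μᵀw=0.1800
σ²=wᵀΣw=λ₁·μ_p+λ₂ = 0.170517·0.180 + 0.000608 = 0.031301 ≈ 0.0313


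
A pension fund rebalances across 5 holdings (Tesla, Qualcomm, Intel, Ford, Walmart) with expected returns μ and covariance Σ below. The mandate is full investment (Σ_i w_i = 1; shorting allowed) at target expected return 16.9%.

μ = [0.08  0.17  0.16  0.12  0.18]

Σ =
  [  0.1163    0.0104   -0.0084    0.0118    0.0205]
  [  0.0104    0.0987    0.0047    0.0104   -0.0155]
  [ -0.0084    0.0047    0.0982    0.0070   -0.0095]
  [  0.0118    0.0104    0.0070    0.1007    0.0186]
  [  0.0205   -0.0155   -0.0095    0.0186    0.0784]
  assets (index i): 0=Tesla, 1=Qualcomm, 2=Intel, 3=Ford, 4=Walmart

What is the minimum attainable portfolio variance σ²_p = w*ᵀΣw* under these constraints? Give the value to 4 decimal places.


0.0241

u=Σ⁻¹μ = [0.1071  2.0327  1.7898  0.3259  2.8094]
v=Σ⁻¹𝟙 = [5.5580  10.6347  11.1152  4.8982  13.5891]
a=μᵀu=1.185279  b=𝟙ᵀu=7.064798  c=𝟙ᵀv=45.795215  D=ac−b²=4.368744
λ₁=(c·0.169−b)/D = (45.795215·0.169−7.064798)/4.368744 = 0.154414
λ₂=(a−b·0.169)/D = (1.185279−7.064798·0.169)/4.368744 = -0.001985
w* = 0.154414·u + -0.001985·v:
  w_0 = 0.154414·0.1071 + -0.001985·5.5580 = 0.0055  (Tesla)
  w_1 = 0.154414·2.0327 + -0.001985·10.6347 = 0.2928  (Qualcomm)
  w_2 = 0.154414·1.7898 + -0.001985·11.1152 = 0.2543  (Intel)
  w_3 = 0.154414·0.3259 + -0.001985·4.8982 = 0.0406  (Ford)
  w_4 = 0.154414·2.8094 + -0.001985·13.5891 = 0.4068  (Walmart)
Σw_i=1.0000  μᵀw=0.1690
σ²=wᵀΣw=λ₁·μ_p+λ₂ = 0.154414·0.169 + -0.001985 = 0.024111 ≈ 0.0241


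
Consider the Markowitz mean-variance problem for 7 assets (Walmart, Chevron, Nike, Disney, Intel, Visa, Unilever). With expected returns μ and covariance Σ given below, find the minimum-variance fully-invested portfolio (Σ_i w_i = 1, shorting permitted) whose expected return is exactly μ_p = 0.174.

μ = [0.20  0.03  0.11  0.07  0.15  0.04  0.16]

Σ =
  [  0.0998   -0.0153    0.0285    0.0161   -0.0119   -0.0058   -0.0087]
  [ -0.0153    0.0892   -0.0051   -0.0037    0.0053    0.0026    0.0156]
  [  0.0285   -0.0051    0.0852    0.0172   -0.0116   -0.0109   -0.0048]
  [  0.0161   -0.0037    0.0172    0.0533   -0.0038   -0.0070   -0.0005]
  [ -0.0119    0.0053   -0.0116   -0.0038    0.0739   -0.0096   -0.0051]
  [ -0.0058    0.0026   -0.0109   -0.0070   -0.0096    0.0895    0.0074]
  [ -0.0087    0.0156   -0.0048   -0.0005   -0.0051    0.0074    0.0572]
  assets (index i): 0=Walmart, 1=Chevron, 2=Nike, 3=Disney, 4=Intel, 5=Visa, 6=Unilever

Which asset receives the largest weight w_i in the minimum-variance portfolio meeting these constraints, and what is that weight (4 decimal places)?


g=Σ⁻¹μ = [2.2883  0.0255  1.0977  0.6176  2.9400  0.8113  3.3930]
h=Σ⁻¹𝟙 = [10.4887  9.6393  11.1801  16.2242  20.2602  14.9377  17.4029]
a=μᵀg=1.638742  b=𝟙ᵀg=11.173427  c=𝟙ᵀh=100.133098  D=ac−b²=39.246807
λ₁=(c·0.174−b)/D = (100.133098·0.174−11.173427)/39.246807 = 0.159242
λ₂=(a−b·0.174)/D = (1.638742−11.173427·0.174)/39.246807 = -0.007782
w* = 0.159242·g + -0.007782·h:
  w_0 = 0.159242·2.2883 + -0.007782·10.4887 = 0.2828  (Walmart)
  w_1 = 0.159242·0.0255 + -0.007782·9.6393 = -0.0710  (Chevron)
  w_2 = 0.159242·1.0977 + -0.007782·11.1801 = 0.0878  (Nike)
  w_3 = 0.159242·0.6176 + -0.007782·16.2242 = -0.0279  (Disney)
  w_4 = 0.159242·2.9400 + -0.007782·20.2602 = 0.3105  (Intel)
  w_5 = 0.159242·0.8113 + -0.007782·14.9377 = 0.0129  (Visa)
  w_6 = 0.159242·3.3930 + -0.007782·17.4029 = 0.4049  (Unilever)
Σw_i=1.0000  μᵀw=0.1740
σ²=wᵀΣw=λ₁·μ_p+λ₂ = 0.159242·0.174 + -0.007782 = 0.019926 ≈ 0.0199

Unilever (0.4049)


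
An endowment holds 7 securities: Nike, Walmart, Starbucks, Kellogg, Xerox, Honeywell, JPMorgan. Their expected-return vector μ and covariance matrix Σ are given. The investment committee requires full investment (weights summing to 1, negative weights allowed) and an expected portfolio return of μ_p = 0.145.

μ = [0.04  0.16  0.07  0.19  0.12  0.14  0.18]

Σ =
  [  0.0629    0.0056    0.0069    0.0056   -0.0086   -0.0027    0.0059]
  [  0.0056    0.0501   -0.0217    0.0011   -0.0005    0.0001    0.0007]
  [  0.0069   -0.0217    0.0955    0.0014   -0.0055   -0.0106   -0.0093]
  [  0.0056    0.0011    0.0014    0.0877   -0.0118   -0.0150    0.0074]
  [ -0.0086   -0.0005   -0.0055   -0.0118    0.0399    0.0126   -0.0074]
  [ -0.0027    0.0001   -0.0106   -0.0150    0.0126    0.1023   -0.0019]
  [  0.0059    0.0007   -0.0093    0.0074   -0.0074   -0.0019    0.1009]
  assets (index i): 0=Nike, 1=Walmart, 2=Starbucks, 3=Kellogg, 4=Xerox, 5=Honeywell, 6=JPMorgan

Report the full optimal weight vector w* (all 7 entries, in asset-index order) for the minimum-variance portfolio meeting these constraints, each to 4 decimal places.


-0.0029  0.2476  0.1277  0.1675  0.2398  0.0924  0.1279

g=Σ⁻¹μ = [0.2226  4.0766  2.2126  2.7054  4.1146  1.5282  2.0787]
h=Σ⁻¹𝟙 = [14.0319  26.7216  19.6519  15.2509  34.6597  10.3520  12.3346]
a=μᵀg=2.411940  b=𝟙ᵀg=16.938717  c=𝟙ᵀh=133.002661  D=ac−b²=33.874334
λ₁=(c·0.145−b)/D = (133.002661·0.145−16.938717)/33.874334 = 0.069276
λ₂=(a−b·0.145)/D = (2.411940−16.938717·0.145)/33.874334 = -0.001304
w* = 0.069276·g + -0.001304·h:
  w_0 = 0.069276·0.2226 + -0.001304·14.0319 = -0.0029  (Nike)
  w_1 = 0.069276·4.0766 + -0.001304·26.7216 = 0.2476  (Walmart)
  w_2 = 0.069276·2.2126 + -0.001304·19.6519 = 0.1277  (Starbucks)
  w_3 = 0.069276·2.7054 + -0.001304·15.2509 = 0.1675  (Kellogg)
  w_4 = 0.069276·4.1146 + -0.001304·34.6597 = 0.2398  (Xerox)
  w_5 = 0.069276·1.5282 + -0.001304·10.3520 = 0.0924  (Honeywell)
  w_6 = 0.069276·2.0787 + -0.001304·12.3346 = 0.1279  (JPMorgan)
Σw_i=1.0000  μᵀw=0.1450
σ²=wᵀΣw=λ₁·μ_p+λ₂ = 0.069276·0.145 + -0.001304 = 0.008741 ≈ 0.0087


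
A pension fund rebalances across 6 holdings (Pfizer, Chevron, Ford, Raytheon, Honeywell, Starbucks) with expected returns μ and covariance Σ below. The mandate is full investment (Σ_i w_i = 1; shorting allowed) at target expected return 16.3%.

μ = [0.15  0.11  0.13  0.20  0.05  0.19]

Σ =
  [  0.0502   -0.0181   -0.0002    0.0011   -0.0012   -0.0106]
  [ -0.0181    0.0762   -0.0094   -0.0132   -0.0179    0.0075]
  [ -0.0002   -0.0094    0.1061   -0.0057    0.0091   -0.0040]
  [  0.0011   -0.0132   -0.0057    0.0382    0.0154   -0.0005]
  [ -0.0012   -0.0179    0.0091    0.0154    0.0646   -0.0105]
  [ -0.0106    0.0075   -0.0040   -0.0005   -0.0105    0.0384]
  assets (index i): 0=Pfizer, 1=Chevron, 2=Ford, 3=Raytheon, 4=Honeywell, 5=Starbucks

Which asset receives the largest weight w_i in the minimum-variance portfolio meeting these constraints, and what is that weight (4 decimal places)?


x=Σ⁻¹μ = [5.5871  3.7604  2.0471  6.2926  1.1666  6.3699]
y=Σ⁻¹𝟙 = [39.0160  30.4739  13.3277  29.1689  22.1033  38.6717]
a=μᵀx=4.044962  b=𝟙ᵀx=25.223686  c=𝟙ᵀy=172.761403  D=ac−b²=62.578908
λ₁=(c·0.163−b)/D = (172.761403·0.163−25.223686)/62.578908 = 0.046924
λ₂=(a−b·0.163)/D = (4.044962−25.223686·0.163)/62.578908 = -0.001063
w* = 0.046924·x + -0.001063·y:
  w_0 = 0.046924·5.5871 + -0.001063·39.0160 = 0.2207  (Pfizer)
  w_1 = 0.046924·3.7604 + -0.001063·30.4739 = 0.1441  (Chevron)
  w_2 = 0.046924·2.0471 + -0.001063·13.3277 = 0.0819  (Ford)
  w_3 = 0.046924·6.2926 + -0.001063·29.1689 = 0.2643  (Raytheon)
  w_4 = 0.046924·1.1666 + -0.001063·22.1033 = 0.0313  (Honeywell)
  w_5 = 0.046924·6.3699 + -0.001063·38.6717 = 0.2578  (Starbucks)
Σw_i=1.0000  μᵀw=0.1630
σ²=wᵀΣw=λ₁·μ_p+λ₂ = 0.046924·0.163 + -0.001063 = 0.006586 ≈ 0.0066

Raytheon (0.2643)


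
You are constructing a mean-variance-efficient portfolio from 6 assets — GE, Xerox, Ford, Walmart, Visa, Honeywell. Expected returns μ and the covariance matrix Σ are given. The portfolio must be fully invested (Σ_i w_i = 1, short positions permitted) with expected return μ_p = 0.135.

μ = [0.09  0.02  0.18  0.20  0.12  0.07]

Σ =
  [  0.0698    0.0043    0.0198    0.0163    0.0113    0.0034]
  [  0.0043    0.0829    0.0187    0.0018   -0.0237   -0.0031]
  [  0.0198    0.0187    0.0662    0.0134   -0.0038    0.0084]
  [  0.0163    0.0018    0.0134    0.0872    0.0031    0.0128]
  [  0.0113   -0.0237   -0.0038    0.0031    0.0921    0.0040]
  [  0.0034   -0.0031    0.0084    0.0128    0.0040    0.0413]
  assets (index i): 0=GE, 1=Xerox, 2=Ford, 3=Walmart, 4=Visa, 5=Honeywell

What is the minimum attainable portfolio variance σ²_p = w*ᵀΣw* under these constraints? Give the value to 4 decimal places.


0.0195

p=Σ⁻¹μ = [-0.0499  0.0769  2.3544  1.8134  1.3418  0.5339]
q=Σ⁻¹𝟙 = [7.4335  14.7183  5.7553  5.4063  12.8935  20.6110]
a=μᵀp=0.981919  b=𝟙ᵀp=6.070590  c=𝟙ᵀq=66.817966  D=ac−b²=28.757787
λ₁=(c·0.135−b)/D = (66.817966·0.135−6.070590)/28.757787 = 0.102575
λ₂=(a−b·0.135)/D = (0.981919−6.070590·0.135)/28.757787 = 0.005647
w* = 0.102575·p + 0.005647·q:
  w_0 = 0.102575·-0.0499 + 0.005647·7.4335 = 0.0369  (GE)
  w_1 = 0.102575·0.0769 + 0.005647·14.7183 = 0.0910  (Xerox)
  w_2 = 0.102575·2.3544 + 0.005647·5.7553 = 0.2740  (Ford)
  w_3 = 0.102575·1.8134 + 0.005647·5.4063 = 0.2165  (Walmart)
  w_4 = 0.102575·1.3418 + 0.005647·12.8935 = 0.2104  (Visa)
  w_5 = 0.102575·0.5339 + 0.005647·20.6110 = 0.1712  (Honeywell)
Σw_i=1.0000  μᵀw=0.1350
σ²=wᵀΣw=λ₁·μ_p+λ₂ = 0.102575·0.135 + 0.005647 = 0.019494 ≈ 0.0195


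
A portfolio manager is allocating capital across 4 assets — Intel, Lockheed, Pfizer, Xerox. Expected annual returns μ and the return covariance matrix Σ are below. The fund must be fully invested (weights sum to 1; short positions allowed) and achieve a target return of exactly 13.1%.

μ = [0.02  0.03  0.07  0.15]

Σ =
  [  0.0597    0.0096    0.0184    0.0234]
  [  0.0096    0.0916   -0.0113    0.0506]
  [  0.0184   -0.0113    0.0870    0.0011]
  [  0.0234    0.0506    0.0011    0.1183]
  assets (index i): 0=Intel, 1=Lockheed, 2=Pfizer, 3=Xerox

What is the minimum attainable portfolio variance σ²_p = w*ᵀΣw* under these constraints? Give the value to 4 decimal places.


0.0674

p=Σ⁻¹μ = [-0.4543  -0.3502  0.8362  1.4999]
q=Σ⁻¹𝟙 = [11.2075  9.9955  10.3986  1.8642]
a=μᵀp=0.263921  b=𝟙ᵀp=1.531549  c=𝟙ᵀq=33.465769  D=ac−b²=6.486660
λ₁=(c·0.131−b)/D = (33.465769·0.131−1.531549)/6.486660 = 0.439743
λ₂=(a−b·0.131)/D = (0.263921−1.531549·0.131)/6.486660 = 0.009757
w* = 0.439743·p + 0.009757·q:
  w_0 = 0.439743·-0.4543 + 0.009757·11.2075 = -0.0904  (Intel)
  w_1 = 0.439743·-0.3502 + 0.009757·9.9955 = -0.0565  (Lockheed)
  w_2 = 0.439743·0.8362 + 0.009757·10.3986 = 0.4692  (Pfizer)
  w_3 = 0.439743·1.4999 + 0.009757·1.8642 = 0.6777  (Xerox)
Σw_i=1.0000  μᵀw=0.1310
σ²=wᵀΣw=λ₁·μ_p+λ₂ = 0.439743·0.131 + 0.009757 = 0.067363 ≈ 0.0674


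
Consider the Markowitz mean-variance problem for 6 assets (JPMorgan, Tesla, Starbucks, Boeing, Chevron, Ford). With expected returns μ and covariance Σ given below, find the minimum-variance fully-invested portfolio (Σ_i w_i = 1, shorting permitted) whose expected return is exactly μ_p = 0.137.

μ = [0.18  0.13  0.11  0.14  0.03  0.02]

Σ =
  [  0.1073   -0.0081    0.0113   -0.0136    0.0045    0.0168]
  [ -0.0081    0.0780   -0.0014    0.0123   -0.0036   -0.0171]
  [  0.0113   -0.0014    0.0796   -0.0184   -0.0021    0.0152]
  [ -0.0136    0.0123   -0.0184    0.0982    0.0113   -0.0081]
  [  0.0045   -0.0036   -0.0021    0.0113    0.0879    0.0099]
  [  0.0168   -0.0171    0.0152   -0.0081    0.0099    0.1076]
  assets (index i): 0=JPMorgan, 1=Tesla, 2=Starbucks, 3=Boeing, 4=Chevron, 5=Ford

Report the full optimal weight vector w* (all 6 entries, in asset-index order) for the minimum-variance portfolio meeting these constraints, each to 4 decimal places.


p=Σ⁻¹μ = [1.8462  1.6272  1.5468  1.7587  0.1176  0.0593]
q=Σ⁻¹𝟙 = [8.8147  14.4076  12.8970  11.6290  9.3827  8.3973]
a=μᵀp=0.964930  b=𝟙ᵀp=6.955795  c=𝟙ᵀq=65.528381  D=ac−b²=14.847240
λ₁=(c·0.137−b)/D = (65.528381·0.137−6.955795)/14.847240 = 0.136160
λ₂=(a−b·0.137)/D = (0.964930−6.955795·0.137)/14.847240 = 0.000807
w* = 0.136160·p + 0.000807·q:
  w_0 = 0.136160·1.8462 + 0.000807·8.8147 = 0.2585  (JPMorgan)
  w_1 = 0.136160·1.6272 + 0.000807·14.4076 = 0.2332  (Tesla)
  w_2 = 0.136160·1.5468 + 0.000807·12.8970 = 0.2210  (Starbucks)
  w_3 = 0.136160·1.7587 + 0.000807·11.6290 = 0.2489  (Boeing)
  w_4 = 0.136160·0.1176 + 0.000807·9.3827 = 0.0236  (Chevron)
  w_5 = 0.136160·0.0593 + 0.000807·8.3973 = 0.0149  (Ford)
Σw_i=1.0000  μᵀw=0.1370
σ²=wᵀΣw=λ₁·μ_p+λ₂ = 0.136160·0.137 + 0.000807 = 0.019461 ≈ 0.0195

0.2585  0.2332  0.2210  0.2489  0.0236  0.0149


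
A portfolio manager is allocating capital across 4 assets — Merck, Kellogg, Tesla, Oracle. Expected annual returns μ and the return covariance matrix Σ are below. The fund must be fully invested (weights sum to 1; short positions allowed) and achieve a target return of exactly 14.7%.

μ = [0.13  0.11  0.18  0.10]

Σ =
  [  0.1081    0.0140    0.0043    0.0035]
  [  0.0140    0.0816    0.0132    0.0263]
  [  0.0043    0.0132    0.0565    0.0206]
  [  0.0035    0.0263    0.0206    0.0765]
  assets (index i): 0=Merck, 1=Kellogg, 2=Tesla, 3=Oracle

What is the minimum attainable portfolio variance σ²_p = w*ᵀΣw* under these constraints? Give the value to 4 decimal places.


0.0300

u=Σ⁻¹μ = [0.9989  0.6246  2.8634  0.2757]
v=Σ⁻¹𝟙 = [7.6530  6.5942  13.0450  6.9419]
a=μᵀu=0.741538  b=𝟙ᵀu=4.762557  c=𝟙ᵀv=34.234220  D=ac−b²=2.704016
λ₁=(c·0.147−b)/D = (34.234220·0.147−4.762557)/2.704016 = 0.099805
λ₂=(a−b·0.147)/D = (0.741538−4.762557·0.147)/2.704016 = 0.015326
w* = 0.099805·u + 0.015326·v:
  w_0 = 0.099805·0.9989 + 0.015326·7.6530 = 0.2170  (Merck)
  w_1 = 0.099805·0.6246 + 0.015326·6.5942 = 0.1634  (Kellogg)
  w_2 = 0.099805·2.8634 + 0.015326·13.0450 = 0.4857  (Tesla)
  w_3 = 0.099805·0.2757 + 0.015326·6.9419 = 0.1339  (Oracle)
Σw_i=1.0000  μᵀw=0.1470
σ²=wᵀΣw=λ₁·μ_p+λ₂ = 0.099805·0.147 + 0.015326 = 0.029997 ≈ 0.0300


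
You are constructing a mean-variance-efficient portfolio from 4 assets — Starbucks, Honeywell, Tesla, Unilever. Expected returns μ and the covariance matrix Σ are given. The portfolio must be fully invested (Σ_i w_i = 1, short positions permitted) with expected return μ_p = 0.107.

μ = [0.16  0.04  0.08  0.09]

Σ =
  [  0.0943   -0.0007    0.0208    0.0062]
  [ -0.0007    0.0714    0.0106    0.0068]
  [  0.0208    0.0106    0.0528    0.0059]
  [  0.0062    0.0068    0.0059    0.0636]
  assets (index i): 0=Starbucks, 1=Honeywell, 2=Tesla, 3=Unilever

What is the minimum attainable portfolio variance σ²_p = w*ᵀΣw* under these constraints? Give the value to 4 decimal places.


g=Σ⁻¹μ = [1.4597  0.3538  0.7388  1.1664]
h=Σ⁻¹𝟙 = [7.0905  11.0078  12.5178  12.6939]
a=μᵀg=0.411783  b=𝟙ᵀg=3.718664  c=𝟙ᵀh=43.309982  D=ac−b²=4.005834
λ₁=(c·0.107−b)/D = (43.309982·0.107−3.718664)/4.005834 = 0.228543
λ₂=(a−b·0.107)/D = (0.411783−3.718664·0.107)/4.005834 = 0.003466
w* = 0.228543·g + 0.003466·h:
  w_0 = 0.228543·1.4597 + 0.003466·7.0905 = 0.3582  (Starbucks)
  w_1 = 0.228543·0.3538 + 0.003466·11.0078 = 0.1190  (Honeywell)
  w_2 = 0.228543·0.7388 + 0.003466·12.5178 = 0.2122  (Tesla)
  w_3 = 0.228543·1.1664 + 0.003466·12.6939 = 0.3106  (Unilever)
Σw_i=1.0000  μᵀw=0.1070
σ²=wᵀΣw=λ₁·μ_p+λ₂ = 0.228543·0.107 + 0.003466 = 0.027920 ≈ 0.0279

0.0279


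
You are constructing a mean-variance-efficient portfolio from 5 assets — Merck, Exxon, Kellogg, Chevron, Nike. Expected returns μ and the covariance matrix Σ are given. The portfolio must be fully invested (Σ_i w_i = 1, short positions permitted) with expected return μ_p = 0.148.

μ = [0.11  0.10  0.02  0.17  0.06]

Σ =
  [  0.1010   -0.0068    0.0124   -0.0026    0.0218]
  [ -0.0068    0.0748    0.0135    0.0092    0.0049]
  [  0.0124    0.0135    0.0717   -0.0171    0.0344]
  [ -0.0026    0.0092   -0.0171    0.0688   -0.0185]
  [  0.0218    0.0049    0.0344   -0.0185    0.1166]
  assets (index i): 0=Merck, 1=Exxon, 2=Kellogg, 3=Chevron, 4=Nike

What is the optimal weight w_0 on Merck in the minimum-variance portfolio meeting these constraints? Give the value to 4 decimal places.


p=Σ⁻¹μ = [1.0648  1.0340  0.2223  2.5944  0.6181]
q=Σ⁻¹𝟙 = [8.2068  9.2626  12.2965  18.2549  5.9213]
a=μᵀp=0.703100  b=𝟙ᵀp=5.533546  c=𝟙ᵀq=53.942054  D=ac−b²=7.306543
λ₁=(c·0.148−b)/D = (53.942054·0.148−5.533546)/7.306543 = 0.335299
λ₂=(a−b·0.148)/D = (0.703100−5.533546·0.148)/7.306543 = -0.015858
w* = 0.335299·p + -0.015858·q:
  w_0 = 0.335299·1.0648 + -0.015858·8.2068 = 0.2269  (Merck)
  w_1 = 0.335299·1.0340 + -0.015858·9.2626 = 0.1998  (Exxon)
  w_2 = 0.335299·0.2223 + -0.015858·12.2965 = -0.1205  (Kellogg)
  w_3 = 0.335299·2.5944 + -0.015858·18.2549 = 0.5804  (Chevron)
  w_4 = 0.335299·0.6181 + -0.015858·5.9213 = 0.1133  (Nike)
Σw_i=1.0000  μᵀw=0.1480
σ²=wᵀΣw=λ₁·μ_p+λ₂ = 0.335299·0.148 + -0.015858 = 0.033767 ≈ 0.0338

0.2269


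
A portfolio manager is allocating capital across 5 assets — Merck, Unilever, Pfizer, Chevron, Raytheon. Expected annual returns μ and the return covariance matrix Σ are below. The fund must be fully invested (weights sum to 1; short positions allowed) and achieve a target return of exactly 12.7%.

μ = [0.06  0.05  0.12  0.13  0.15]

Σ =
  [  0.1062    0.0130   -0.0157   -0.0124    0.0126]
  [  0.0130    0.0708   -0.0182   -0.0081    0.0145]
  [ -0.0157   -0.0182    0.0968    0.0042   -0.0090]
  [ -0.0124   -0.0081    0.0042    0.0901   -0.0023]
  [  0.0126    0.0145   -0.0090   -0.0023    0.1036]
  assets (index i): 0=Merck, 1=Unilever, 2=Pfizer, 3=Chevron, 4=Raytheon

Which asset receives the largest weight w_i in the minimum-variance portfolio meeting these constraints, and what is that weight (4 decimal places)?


x=Σ⁻¹μ = [0.7089  0.8744  1.5817  1.5813  1.4118]
y=Σ⁻¹𝟙 = [10.3414  16.0747  15.1678  13.4582  7.7614]
a=μᵀx=0.693399  b=𝟙ᵀx=6.158132  c=𝟙ᵀy=62.803486  D=ac−b²=5.625294
λ₁=(c·0.127−b)/D = (62.803486·0.127−6.158132)/5.625294 = 0.323167
λ₂=(a−b·0.127)/D = (0.693399−6.158132·0.127)/5.625294 = -0.015765
w* = 0.323167·x + -0.015765·y:
  w_0 = 0.323167·0.7089 + -0.015765·10.3414 = 0.0661  (Merck)
  w_1 = 0.323167·0.8744 + -0.015765·16.0747 = 0.0292  (Unilever)
  w_2 = 0.323167·1.5817 + -0.015765·15.1678 = 0.2720  (Pfizer)
  w_3 = 0.323167·1.5813 + -0.015765·13.4582 = 0.2989  (Chevron)
  w_4 = 0.323167·1.4118 + -0.015765·7.7614 = 0.3339  (Raytheon)
Σw_i=1.0000  μᵀw=0.1270
σ²=wᵀΣw=λ₁·μ_p+λ₂ = 0.323167·0.127 + -0.015765 = 0.025277 ≈ 0.0253

Raytheon (0.3339)


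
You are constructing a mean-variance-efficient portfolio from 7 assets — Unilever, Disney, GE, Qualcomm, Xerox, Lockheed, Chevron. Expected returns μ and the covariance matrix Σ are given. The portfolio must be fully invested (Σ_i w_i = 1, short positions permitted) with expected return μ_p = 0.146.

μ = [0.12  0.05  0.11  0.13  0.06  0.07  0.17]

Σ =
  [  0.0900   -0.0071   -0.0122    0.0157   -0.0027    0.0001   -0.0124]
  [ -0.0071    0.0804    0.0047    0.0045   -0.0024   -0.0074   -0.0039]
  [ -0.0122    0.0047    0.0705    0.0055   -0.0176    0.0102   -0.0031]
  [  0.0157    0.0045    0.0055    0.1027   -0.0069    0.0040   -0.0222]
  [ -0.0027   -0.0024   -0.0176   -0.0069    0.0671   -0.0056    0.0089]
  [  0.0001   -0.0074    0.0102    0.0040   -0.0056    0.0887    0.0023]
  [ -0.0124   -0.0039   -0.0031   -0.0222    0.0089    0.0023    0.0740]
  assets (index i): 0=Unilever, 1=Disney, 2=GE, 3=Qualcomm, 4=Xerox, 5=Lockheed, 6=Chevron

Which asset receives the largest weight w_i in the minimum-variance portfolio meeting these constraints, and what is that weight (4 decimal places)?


Chevron (0.4476)

u=Σ⁻¹μ = [1.8679  0.8150  2.0992  1.5562  1.3534  0.5504  3.0282]
v=Σ⁻¹𝟙 = [16.2119  14.6089  19.6548  10.4707  20.7880  10.5843  18.1355]
a=μᵀu=1.332639  b=𝟙ᵀu=11.270291  c=𝟙ᵀv=110.453906  D=ac−b²=20.175764
λ₁=(c·0.146−b)/D = (110.453906·0.146−11.270291)/20.175764 = 0.240684
λ₂=(a−b·0.146)/D = (1.332639−11.270291·0.146)/20.175764 = -0.015505
w* = 0.240684·u + -0.015505·v:
  w_0 = 0.240684·1.8679 + -0.015505·16.2119 = 0.1982  (Unilever)
  w_1 = 0.240684·0.8150 + -0.015505·14.6089 = -0.0304  (Disney)
  w_2 = 0.240684·2.0992 + -0.015505·19.6548 = 0.2005  (GE)
  w_3 = 0.240684·1.5562 + -0.015505·10.4707 = 0.2122  (Qualcomm)
  w_4 = 0.240684·1.3534 + -0.015505·20.7880 = 0.0034  (Xerox)
  w_5 = 0.240684·0.5504 + -0.015505·10.5843 = -0.0316  (Lockheed)
  w_6 = 0.240684·3.0282 + -0.015505·18.1355 = 0.4476  (Chevron)
Σw_i=1.0000  μᵀw=0.1460
σ²=wᵀΣw=λ₁·μ_p+λ₂ = 0.240684·0.146 + -0.015505 = 0.019635 ≈ 0.0196


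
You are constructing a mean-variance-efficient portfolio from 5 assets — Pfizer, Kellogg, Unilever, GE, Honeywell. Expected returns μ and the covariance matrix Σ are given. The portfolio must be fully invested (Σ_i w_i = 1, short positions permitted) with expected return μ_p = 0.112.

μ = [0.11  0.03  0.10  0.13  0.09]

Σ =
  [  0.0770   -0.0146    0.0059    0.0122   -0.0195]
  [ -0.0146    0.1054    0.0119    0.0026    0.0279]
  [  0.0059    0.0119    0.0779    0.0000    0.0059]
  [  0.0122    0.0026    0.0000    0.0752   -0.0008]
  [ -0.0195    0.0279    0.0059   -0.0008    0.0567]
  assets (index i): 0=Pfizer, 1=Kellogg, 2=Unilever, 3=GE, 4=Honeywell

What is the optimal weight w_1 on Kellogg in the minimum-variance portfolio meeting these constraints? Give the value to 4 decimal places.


x=Σ⁻¹μ = [1.6196  -0.2174  1.0303  1.4965  2.1652]
y=Σ⁻¹𝟙 = [16.6391  5.1923  9.2696  10.6316  19.9896]
a=μᵀx=0.664077  b=𝟙ᵀx=6.094200  c=𝟙ᵀy=61.722196  D=ac−b²=3.849042
λ₁=(c·0.112−b)/D = (61.722196·0.112−6.094200)/3.849042 = 0.212699
λ₂=(a−b·0.112)/D = (0.664077−6.094200·0.112)/3.849042 = -0.004799
w* = 0.212699·x + -0.004799·y:
  w_0 = 0.212699·1.6196 + -0.004799·16.6391 = 0.2646  (Pfizer)
  w_1 = 0.212699·-0.2174 + -0.004799·5.1923 = -0.0712  (Kellogg)
  w_2 = 0.212699·1.0303 + -0.004799·9.2696 = 0.1746  (Unilever)
  w_3 = 0.212699·1.4965 + -0.004799·10.6316 = 0.2673  (GE)
  w_4 = 0.212699·2.1652 + -0.004799·19.9896 = 0.3646  (Honeywell)
Σw_i=1.0000  μᵀw=0.1120
σ²=wᵀΣw=λ₁·μ_p+λ₂ = 0.212699·0.112 + -0.004799 = 0.019023 ≈ 0.0190

-0.0712


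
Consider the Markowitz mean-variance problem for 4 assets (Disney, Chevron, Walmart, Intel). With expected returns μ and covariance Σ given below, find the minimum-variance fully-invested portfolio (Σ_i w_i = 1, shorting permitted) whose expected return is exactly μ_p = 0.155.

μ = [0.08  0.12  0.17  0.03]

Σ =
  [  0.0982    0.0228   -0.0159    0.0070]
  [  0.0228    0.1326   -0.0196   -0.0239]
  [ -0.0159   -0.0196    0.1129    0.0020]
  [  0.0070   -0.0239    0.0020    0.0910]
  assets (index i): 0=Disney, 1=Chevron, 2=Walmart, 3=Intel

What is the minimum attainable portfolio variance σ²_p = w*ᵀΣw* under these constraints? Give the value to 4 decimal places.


x=Σ⁻¹μ = [0.8080  1.1274  1.8060  0.5239]
y=Σ⁻¹𝟙 = [8.8318  10.0269  11.6172  12.6878]
a=μᵀx=0.522666  b=𝟙ᵀx=4.265326  c=𝟙ᵀy=43.163657  D=ac−b²=4.367174
λ₁=(c·0.155−b)/D = (43.163657·0.155−4.265326)/4.367174 = 0.555288
λ₂=(a−b·0.155)/D = (0.522666−4.265326·0.155)/4.367174 = -0.031705
w* = 0.555288·x + -0.031705·y:
  w_0 = 0.555288·0.8080 + -0.031705·8.8318 = 0.1686  (Disney)
  w_1 = 0.555288·1.1274 + -0.031705·10.0269 = 0.3082  (Chevron)
  w_2 = 0.555288·1.8060 + -0.031705·11.6172 = 0.6345  (Walmart)
  w_3 = 0.555288·0.5239 + -0.031705·12.6878 = -0.1113  (Intel)
Σw_i=1.0000  μᵀw=0.1550
σ²=wᵀΣw=λ₁·μ_p+λ₂ = 0.555288·0.155 + -0.031705 = 0.054365 ≈ 0.0544

0.0544


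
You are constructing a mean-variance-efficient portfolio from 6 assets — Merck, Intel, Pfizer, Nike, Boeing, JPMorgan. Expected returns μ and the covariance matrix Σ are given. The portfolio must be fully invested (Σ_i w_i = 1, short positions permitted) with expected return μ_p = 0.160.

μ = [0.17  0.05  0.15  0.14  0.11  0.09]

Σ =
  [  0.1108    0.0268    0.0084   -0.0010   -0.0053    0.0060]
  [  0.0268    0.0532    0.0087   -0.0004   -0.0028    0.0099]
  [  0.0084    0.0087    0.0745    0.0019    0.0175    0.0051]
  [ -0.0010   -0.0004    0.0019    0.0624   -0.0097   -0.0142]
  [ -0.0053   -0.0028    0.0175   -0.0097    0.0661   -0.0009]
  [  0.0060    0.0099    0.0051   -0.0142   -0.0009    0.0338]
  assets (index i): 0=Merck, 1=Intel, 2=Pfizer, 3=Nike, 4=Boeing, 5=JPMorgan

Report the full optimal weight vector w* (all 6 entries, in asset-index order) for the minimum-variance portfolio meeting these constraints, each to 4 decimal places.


p=Σ⁻¹μ = [1.5125  -0.5921  1.0801  3.4349  2.0316  3.9018]
q=Σ⁻¹𝟙 = [5.5610  9.6644  3.8234  27.5838  19.5273  37.2995]
a=μᵀp=1.445055  b=𝟙ᵀp=11.368791  c=𝟙ᵀq=103.459413  D=ac−b²=20.255134
λ₁=(c·0.160−b)/D = (103.459413·0.160−11.368791)/20.255134 = 0.255970
λ₂=(a−b·0.160)/D = (1.445055−11.368791·0.160)/20.255134 = -0.018462
w* = 0.255970·p + -0.018462·q:
  w_0 = 0.255970·1.5125 + -0.018462·5.5610 = 0.2845  (Merck)
  w_1 = 0.255970·-0.5921 + -0.018462·9.6644 = -0.3300  (Intel)
  w_2 = 0.255970·1.0801 + -0.018462·3.8234 = 0.2059  (Pfizer)
  w_3 = 0.255970·3.4349 + -0.018462·27.5838 = 0.3700  (Nike)
  w_4 = 0.255970·2.0316 + -0.018462·19.5273 = 0.1595  (Boeing)
  w_5 = 0.255970·3.9018 + -0.018462·37.2995 = 0.3101  (JPMorgan)
Σw_i=1.0000  μᵀw=0.1600
σ²=wᵀΣw=λ₁·μ_p+λ₂ = 0.255970·0.160 + -0.018462 = 0.022493 ≈ 0.0225

0.2845  -0.3300  0.2059  0.3700  0.1595  0.3101


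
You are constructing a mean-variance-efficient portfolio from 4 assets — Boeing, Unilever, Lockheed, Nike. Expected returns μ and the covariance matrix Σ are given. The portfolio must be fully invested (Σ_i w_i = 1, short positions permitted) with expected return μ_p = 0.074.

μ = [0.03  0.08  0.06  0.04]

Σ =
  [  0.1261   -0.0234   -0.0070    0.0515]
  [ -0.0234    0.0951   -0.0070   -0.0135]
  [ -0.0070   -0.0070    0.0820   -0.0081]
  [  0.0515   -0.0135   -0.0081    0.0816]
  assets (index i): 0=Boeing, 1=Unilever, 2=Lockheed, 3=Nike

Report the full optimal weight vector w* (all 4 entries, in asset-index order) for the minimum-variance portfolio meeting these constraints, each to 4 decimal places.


u=Σ⁻¹μ = [0.2361  1.0515  0.9013  0.6046]
v=Σ⁻¹𝟙 = [6.6297  14.9798  15.2312  12.0609]
a=μᵀu=0.169469  b=𝟙ᵀu=2.793582  c=𝟙ᵀv=48.901610  D=ac−b²=0.483188
λ₁=(c·0.074−b)/D = (48.901610·0.074−2.793582)/0.483188 = 1.707693
λ₂=(a−b·0.074)/D = (0.169469−2.793582·0.074)/0.483188 = -0.077105
w* = 1.707693·u + -0.077105·v:
  w_0 = 1.707693·0.2361 + -0.077105·6.6297 = -0.1079  (Boeing)
  w_1 = 1.707693·1.0515 + -0.077105·14.9798 = 0.6406  (Unilever)
  w_2 = 1.707693·0.9013 + -0.077105·15.2312 = 0.3648  (Lockheed)
  w_3 = 1.707693·0.6046 + -0.077105·12.0609 = 0.1025  (Nike)
Σw_i=1.0000  μᵀw=0.0740
σ²=wᵀΣw=λ₁·μ_p+λ₂ = 1.707693·0.074 + -0.077105 = 0.049264 ≈ 0.0493

-0.1079  0.6406  0.3648  0.1025


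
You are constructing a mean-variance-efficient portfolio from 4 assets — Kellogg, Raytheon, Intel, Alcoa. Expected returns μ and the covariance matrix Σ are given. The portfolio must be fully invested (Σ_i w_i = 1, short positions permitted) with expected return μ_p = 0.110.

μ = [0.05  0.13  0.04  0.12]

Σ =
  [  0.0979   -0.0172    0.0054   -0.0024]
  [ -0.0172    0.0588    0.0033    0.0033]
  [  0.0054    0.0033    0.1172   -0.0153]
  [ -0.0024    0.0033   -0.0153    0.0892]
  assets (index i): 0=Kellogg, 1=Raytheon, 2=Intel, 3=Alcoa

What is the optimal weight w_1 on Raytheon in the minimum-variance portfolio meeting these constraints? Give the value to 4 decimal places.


0.5104

x=Σ⁻¹μ = [0.9408  2.3874  0.4072  1.3521]
y=Σ⁻¹𝟙 = [13.4941  19.7557  8.9708  12.3817]
a=μᵀx=0.535945  b=𝟙ᵀx=5.087579  c=𝟙ᵀy=54.602268  D=ac−b²=3.380332
λ₁=(c·0.110−b)/D = (54.602268·0.110−5.087579)/3.380332 = 0.271769
λ₂=(a−b·0.110)/D = (0.535945−5.087579·0.110)/3.380332 = -0.007008
w* = 0.271769·x + -0.007008·y:
  w_0 = 0.271769·0.9408 + -0.007008·13.4941 = 0.1611  (Kellogg)
  w_1 = 0.271769·2.3874 + -0.007008·19.7557 = 0.5104  (Raytheon)
  w_2 = 0.271769·0.4072 + -0.007008·8.9708 = 0.0478  (Intel)
  w_3 = 0.271769·1.3521 + -0.007008·12.3817 = 0.2807  (Alcoa)
Σw_i=1.0000  μᵀw=0.1100
σ²=wᵀΣw=λ₁·μ_p+λ₂ = 0.271769·0.110 + -0.007008 = 0.022887 ≈ 0.0229


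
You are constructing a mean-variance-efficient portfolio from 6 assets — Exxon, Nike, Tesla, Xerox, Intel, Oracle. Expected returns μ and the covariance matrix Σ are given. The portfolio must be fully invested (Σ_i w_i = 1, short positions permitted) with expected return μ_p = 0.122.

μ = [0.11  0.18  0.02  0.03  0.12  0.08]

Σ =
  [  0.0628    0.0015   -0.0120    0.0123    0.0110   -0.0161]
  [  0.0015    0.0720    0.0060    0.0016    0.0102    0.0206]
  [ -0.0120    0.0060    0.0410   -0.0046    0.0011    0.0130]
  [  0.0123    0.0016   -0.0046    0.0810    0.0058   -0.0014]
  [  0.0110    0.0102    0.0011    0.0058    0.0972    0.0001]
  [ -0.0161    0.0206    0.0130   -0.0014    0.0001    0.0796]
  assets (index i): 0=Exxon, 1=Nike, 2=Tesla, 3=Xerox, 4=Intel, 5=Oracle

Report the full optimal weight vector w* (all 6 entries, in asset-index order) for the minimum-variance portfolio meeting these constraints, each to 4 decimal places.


g=Σ⁻¹μ = [1.8382  2.0920  0.4609  0.0320  0.7991  0.7597]
h=Σ⁻¹𝟙 = [20.5115  7.0425  26.9770  10.3575  6.2935  10.6574]
a=μᵀg=0.745615  b=𝟙ᵀg=5.981990  c=𝟙ᵀh=81.839331  D=ac−b²=25.236435
λ₁=(c·0.122−b)/D = (81.839331·0.122−5.981990)/25.236435 = 0.158596
λ₂=(a−b·0.122)/D = (0.745615−5.981990·0.122)/25.236435 = 0.000627
w* = 0.158596·g + 0.000627·h:
  w_0 = 0.158596·1.8382 + 0.000627·20.5115 = 0.3044  (Exxon)
  w_1 = 0.158596·2.0920 + 0.000627·7.0425 = 0.3362  (Nike)
  w_2 = 0.158596·0.4609 + 0.000627·26.9770 = 0.0900  (Tesla)
  w_3 = 0.158596·0.0320 + 0.000627·10.3575 = 0.0116  (Xerox)
  w_4 = 0.158596·0.7991 + 0.000627·6.2935 = 0.1307  (Intel)
  w_5 = 0.158596·0.7597 + 0.000627·10.6574 = 0.1272  (Oracle)
Σw_i=1.0000  μᵀw=0.1220
σ²=wᵀΣw=λ₁·μ_p+λ₂ = 0.158596·0.122 + 0.000627 = 0.019975 ≈ 0.0200

0.3044  0.3362  0.0900  0.0116  0.1307  0.1272
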